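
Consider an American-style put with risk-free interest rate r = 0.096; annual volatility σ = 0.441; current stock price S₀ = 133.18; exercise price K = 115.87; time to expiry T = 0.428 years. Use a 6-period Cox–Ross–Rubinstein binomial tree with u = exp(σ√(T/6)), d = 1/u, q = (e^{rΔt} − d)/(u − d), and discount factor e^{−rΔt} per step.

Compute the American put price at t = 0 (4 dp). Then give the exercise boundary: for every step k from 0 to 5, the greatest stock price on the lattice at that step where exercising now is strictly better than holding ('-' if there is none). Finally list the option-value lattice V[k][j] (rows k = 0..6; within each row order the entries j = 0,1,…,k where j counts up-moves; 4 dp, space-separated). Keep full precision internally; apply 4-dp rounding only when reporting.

price = 6.2956
boundary = - - - - 83.1434 93.5364
tree:
6.2956
10.0238 2.6493
15.4949 4.6838 0.6487
23.0714 8.1221 1.3056 0.0000
32.7266 13.7216 2.6274 0.0000 0.0000
41.9648 22.3336 5.2877 0.0000 0.0000 0.0000
50.1765 32.7266 10.6415 0.0000 0.0000 0.0000 0.0000

params: Δt=0.07133 u=1.12500 d=0.88889 q=0.49969 e^(-rΔt)=0.99318
t_6 payoffs: 50.1765 32.7266 10.6415 0.0000 0.0000 0.0000 0.0000
t_5: node(5,0) S=73.9052 payoff=41.9648 vs cont=41.1740 → 41.9648 [stop]  node(5,1) S=93.5364 payoff=22.3336 vs cont=21.5428 → 22.3336 [stop]  node(5,2) S=118.3822 payoff=0.0000 vs cont=5.2877 → 5.2877 [wait]  node(5,3) S=149.8276 payoff=0.0000 vs cont=0.0000 → 0.0000 [wait]  node(5,4) S=189.6258 payoff=0.0000 vs cont=0.0000 → 0.0000 [wait]  node(5,5) S=239.9954 payoff=0.0000 vs cont=0.0000 → 0.0000 [wait]  ⇒ S*(5)=93.5364
t_4: node(4,0) S=83.1434 payoff=32.7266 vs cont=31.9358 → 32.7266 [stop]  node(4,1) S=105.2285 payoff=10.6415 vs cont=13.7216 → 13.7216 [wait]  node(4,2) S=133.1800 payoff=0.0000 vs cont=2.6274 → 2.6274 [wait]  node(4,3) S=168.5561 payoff=0.0000 vs cont=0.0000 → 0.0000 [wait]  node(4,4) S=213.3291 payoff=0.0000 vs cont=0.0000 → 0.0000 [wait]  ⇒ S*(4)=83.1434
t_3: node(3,0) S=93.5364 payoff=22.3336 vs cont=23.0714 → 23.0714 [wait]  node(3,1) S=118.3822 payoff=0.0000 vs cont=8.1221 → 8.1221 [wait]  node(3,2) S=149.8276 payoff=0.0000 vs cont=1.3056 → 1.3056 [wait]  node(3,3) S=189.6258 payoff=0.0000 vs cont=0.0000 → 0.0000 [wait]  ⇒ S*(3)=-
t_2: node(2,0) S=105.2285 payoff=10.6415 vs cont=15.4949 → 15.4949 [wait]  node(2,1) S=133.1800 payoff=0.0000 vs cont=4.6838 → 4.6838 [wait]  node(2,2) S=168.5561 payoff=0.0000 vs cont=0.6487 → 0.6487 [wait]  ⇒ S*(2)=-
t_1: node(1,0) S=118.3822 payoff=0.0000 vs cont=10.0238 → 10.0238 [wait]  node(1,1) S=149.8276 payoff=0.0000 vs cont=2.6493 → 2.6493 [wait]  ⇒ S*(1)=-
t_0: node(0,0) S=133.1800 payoff=0.0000 vs cont=6.2956 → 6.2956 [wait]  ⇒ S*(0)=-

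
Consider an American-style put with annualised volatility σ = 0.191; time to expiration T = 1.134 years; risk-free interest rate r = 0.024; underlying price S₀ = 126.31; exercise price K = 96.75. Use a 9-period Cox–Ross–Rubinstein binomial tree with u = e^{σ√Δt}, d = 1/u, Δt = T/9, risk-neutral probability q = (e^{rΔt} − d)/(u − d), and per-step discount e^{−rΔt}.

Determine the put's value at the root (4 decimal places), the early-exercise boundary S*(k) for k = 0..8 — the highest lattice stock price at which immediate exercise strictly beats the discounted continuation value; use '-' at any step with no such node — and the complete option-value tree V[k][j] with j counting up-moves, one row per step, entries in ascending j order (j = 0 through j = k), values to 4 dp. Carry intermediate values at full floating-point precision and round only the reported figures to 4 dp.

price = 0.7859
boundary = - - - - - - - 78.5827 84.0952
tree:
0.7859
1.3293 0.2587
2.2097 0.4757 0.0479
3.5967 0.8653 0.0971 0.0000
5.7064 1.5535 0.1970 0.0000 0.0000
8.7701 2.7421 0.3995 0.0000 0.0000 0.0000
12.9489 4.7328 0.8101 0.0000 0.0000 0.0000 0.0000
18.1673 7.9190 1.6428 0.0000 0.0000 0.0000 0.0000 0.0000
23.3185 12.6548 3.3314 0.0000 0.0000 0.0000 0.0000 0.0000 0.0000
28.1320 18.1673 6.7556 0.0000 0.0000 0.0000 0.0000 0.0000 0.0000 0.0000

params: Δt=0.12600 u=1.07015 d=0.93445 q=0.50538 e^(-rΔt)=0.99698
t_9 payoffs: 28.1320 18.1673 6.7556 0.0000 0.0000 0.0000 0.0000 0.0000 0.0000 0.0000
t_8: node(8,0) S=73.4315 payoff=23.3185 vs cont=23.0264 → 23.3185 [stop]  node(8,1) S=84.0952 payoff=12.6548 vs cont=12.3627 → 12.6548 [stop]  node(8,2) S=96.3075 payoff=0.4425 vs cont=3.3314 → 3.3314 [wait]  node(8,3) S=110.2932 payoff=0.0000 vs cont=0.0000 → 0.0000 [wait]  node(8,4) S=126.3100 payoff=0.0000 vs cont=0.0000 → 0.0000 [wait]  node(8,5) S=144.6527 payoff=0.0000 vs cont=0.0000 → 0.0000 [wait]  node(8,6) S=165.6591 payoff=0.0000 vs cont=0.0000 → 0.0000 [wait]  node(8,7) S=189.7161 payoff=0.0000 vs cont=0.0000 → 0.0000 [wait]  node(8,8) S=217.2666 payoff=0.0000 vs cont=0.0000 → 0.0000 [wait]  ⇒ S*(8)=84.0952
t_7: node(7,0) S=78.5827 payoff=18.1673 vs cont=17.8752 → 18.1673 [stop]  node(7,1) S=89.9944 payoff=6.7556 vs cont=7.9190 → 7.9190 [wait]  node(7,2) S=103.0634 payoff=0.0000 vs cont=1.6428 → 1.6428 [wait]  node(7,3) S=118.0302 payoff=0.0000 vs cont=0.0000 → 0.0000 [wait]  node(7,4) S=135.1706 payoff=0.0000 vs cont=0.0000 → 0.0000 [wait]  node(7,5) S=154.8000 payoff=0.0000 vs cont=0.0000 → 0.0000 [wait]  node(7,6) S=177.2800 payoff=0.0000 vs cont=0.0000 → 0.0000 [wait]  node(7,7) S=203.0246 payoff=0.0000 vs cont=0.0000 → 0.0000 [wait]  ⇒ S*(7)=78.5827
t_6: node(6,0) S=84.0952 payoff=12.6548 vs cont=12.9489 → 12.9489 [wait]  node(6,1) S=96.3075 payoff=0.4425 vs cont=4.7328 → 4.7328 [wait]  node(6,2) S=110.2932 payoff=0.0000 vs cont=0.8101 → 0.8101 [wait]  node(6,3) S=126.3100 payoff=0.0000 vs cont=0.0000 → 0.0000 [wait]  node(6,4) S=144.6527 payoff=0.0000 vs cont=0.0000 → 0.0000 [wait]  node(6,5) S=165.6591 payoff=0.0000 vs cont=0.0000 → 0.0000 [wait]  node(6,6) S=189.7161 payoff=0.0000 vs cont=0.0000 → 0.0000 [wait]  ⇒ S*(6)=-
t_5: node(5,0) S=89.9944 payoff=6.7556 vs cont=8.7701 → 8.7701 [wait]  node(5,1) S=103.0634 payoff=0.0000 vs cont=2.7421 → 2.7421 [wait]  node(5,2) S=118.0302 payoff=0.0000 vs cont=0.3995 → 0.3995 [wait]  node(5,3) S=135.1706 payoff=0.0000 vs cont=0.0000 → 0.0000 [wait]  node(5,4) S=154.8000 payoff=0.0000 vs cont=0.0000 → 0.0000 [wait]  node(5,5) S=177.2800 payoff=0.0000 vs cont=0.0000 → 0.0000 [wait]  ⇒ S*(5)=-
t_4: node(4,0) S=96.3075 payoff=0.4425 vs cont=5.7064 → 5.7064 [wait]  node(4,1) S=110.2932 payoff=0.0000 vs cont=1.5535 → 1.5535 [wait]  node(4,2) S=126.3100 payoff=0.0000 vs cont=0.1970 → 0.1970 [wait]  node(4,3) S=144.6527 payoff=0.0000 vs cont=0.0000 → 0.0000 [wait]  node(4,4) S=165.6591 payoff=0.0000 vs cont=0.0000 → 0.0000 [wait]  ⇒ S*(4)=-
t_3: node(3,0) S=103.0634 payoff=0.0000 vs cont=3.5967 → 3.5967 [wait]  node(3,1) S=118.0302 payoff=0.0000 vs cont=0.8653 → 0.8653 [wait]  node(3,2) S=135.1706 payoff=0.0000 vs cont=0.0971 → 0.0971 [wait]  node(3,3) S=154.8000 payoff=0.0000 vs cont=0.0000 → 0.0000 [wait]  ⇒ S*(3)=-
t_2: node(2,0) S=110.2932 payoff=0.0000 vs cont=2.2097 → 2.2097 [wait]  node(2,1) S=126.3100 payoff=0.0000 vs cont=0.4757 → 0.4757 [wait]  node(2,2) S=144.6527 payoff=0.0000 vs cont=0.0479 → 0.0479 [wait]  ⇒ S*(2)=-
t_1: node(1,0) S=118.0302 payoff=0.0000 vs cont=1.3293 → 1.3293 [wait]  node(1,1) S=135.1706 payoff=0.0000 vs cont=0.2587 → 0.2587 [wait]  ⇒ S*(1)=-
t_0: node(0,0) S=126.3100 payoff=0.0000 vs cont=0.7859 → 0.7859 [wait]  ⇒ S*(0)=-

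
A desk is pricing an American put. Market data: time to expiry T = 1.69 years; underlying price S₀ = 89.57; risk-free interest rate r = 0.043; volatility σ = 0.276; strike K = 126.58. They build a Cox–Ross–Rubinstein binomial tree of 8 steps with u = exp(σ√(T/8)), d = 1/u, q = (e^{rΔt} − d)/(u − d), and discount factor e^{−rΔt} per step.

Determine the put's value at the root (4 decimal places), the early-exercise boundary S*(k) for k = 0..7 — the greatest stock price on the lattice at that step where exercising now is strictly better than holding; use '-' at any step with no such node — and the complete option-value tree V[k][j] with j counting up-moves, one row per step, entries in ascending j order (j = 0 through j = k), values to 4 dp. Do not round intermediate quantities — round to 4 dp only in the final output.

Δt=0.21125  u=1.13525  d=0.88086  q=0.50420  discount=0.99096
step 8 (expiry): payoffs max(K−S,0) = 94.1144 84.7384 72.6547 57.0811 37.0100 11.1424 0.0000 0.0000 0.0000
step 7: (k=7,j=0): S=36.8566, (K−S)⁺=89.7234, hold=88.5787 ⇒ V=89.7234 exercise | (k=7,j=1): S=47.5008, (K−S)⁺=79.0792, hold=77.9346 ⇒ V=79.0792 exercise | (k=7,j=2): S=61.2189, (K−S)⁺=65.3611, hold=64.2165 ⇒ V=65.3611 exercise | (k=7,j=3): S=78.8988, (K−S)⁺=47.6812, hold=46.5366 ⇒ V=47.6812 exercise | (k=7,j=4): S=101.6846, (K−S)⁺=24.8954, hold=23.7508 ⇒ V=24.8954 exercise | (k=7,j=5): S=131.0508, (K−S)⁺=0.0000, hold=5.4744 ⇒ V=5.4744 continue | (k=7,j=6): S=168.8980, (K−S)⁺=0.0000, hold=0.0000 ⇒ V=0.0000 continue | (k=7,j=7): S=217.6754, (K−S)⁺=0.0000, hold=0.0000 ⇒ V=0.0000 continue  boundary S*=101.6846
step 6: (k=6,j=0): S=41.8416, (K−S)⁺=84.7384, hold=83.5938 ⇒ V=84.7384 exercise | (k=6,j=1): S=53.9253, (K−S)⁺=72.6547, hold=71.5100 ⇒ V=72.6547 exercise | (k=6,j=2): S=69.4989, (K−S)⁺=57.0811, hold=55.9365 ⇒ V=57.0811 exercise | (k=6,j=3): S=89.5700, (K−S)⁺=37.0100, hold=35.8654 ⇒ V=37.0100 exercise | (k=6,j=4): S=115.4376, (K−S)⁺=11.1424, hold=14.9668 ⇒ V=14.9668 continue | (k=6,j=5): S=148.7758, (K−S)⁺=0.0000, hold=2.6897 ⇒ V=2.6897 continue | (k=6,j=6): S=191.7419, (K−S)⁺=0.0000, hold=0.0000 ⇒ V=0.0000 continue  boundary S*=89.5700
step 5: (k=5,j=0): S=47.5008, (K−S)⁺=79.0792, hold=77.9346 ⇒ V=79.0792 exercise | (k=5,j=1): S=61.2189, (K−S)⁺=65.3611, hold=64.2165 ⇒ V=65.3611 exercise | (k=5,j=2): S=78.8988, (K−S)⁺=47.6812, hold=46.5366 ⇒ V=47.6812 exercise | (k=5,j=3): S=101.6846, (K−S)⁺=24.8954, hold=25.6617 ⇒ V=25.6617 continue | (k=5,j=4): S=131.0508, (K−S)⁺=0.0000, hold=8.6973 ⇒ V=8.6973 continue | (k=5,j=5): S=168.8980, (K−S)⁺=0.0000, hold=1.3215 ⇒ V=1.3215 continue  boundary S*=78.8988
step 4: (k=4,j=0): S=53.9253, (K−S)⁺=72.6547, hold=71.5100 ⇒ V=72.6547 exercise | (k=4,j=1): S=69.4989, (K−S)⁺=57.0811, hold=55.9365 ⇒ V=57.0811 exercise | (k=4,j=2): S=89.5700, (K−S)⁺=37.0100, hold=36.2482 ⇒ V=37.0100 exercise | (k=4,j=3): S=115.4376, (K−S)⁺=11.1424, hold=16.9536 ⇒ V=16.9536 continue | (k=4,j=4): S=148.7758, (K−S)⁺=0.0000, hold=4.9334 ⇒ V=4.9334 continue  boundary S*=89.5700
step 3: (k=3,j=0): S=61.2189, (K−S)⁺=65.3611, hold=64.2165 ⇒ V=65.3611 exercise | (k=3,j=1): S=78.8988, (K−S)⁺=47.6812, hold=46.5366 ⇒ V=47.6812 exercise | (k=3,j=2): S=101.6846, (K−S)⁺=24.8954, hold=26.6543 ⇒ V=26.6543 continue | (k=3,j=3): S=131.0508, (K−S)⁺=0.0000, hold=10.7945 ⇒ V=10.7945 continue  boundary S*=78.8988
step 2: (k=2,j=0): S=69.4989, (K−S)⁺=57.0811, hold=55.9365 ⇒ V=57.0811 exercise | (k=2,j=1): S=89.5700, (K−S)⁺=37.0100, hold=36.7442 ⇒ V=37.0100 exercise | (k=2,j=2): S=115.4376, (K−S)⁺=11.1424, hold=18.4891 ⇒ V=18.4891 continue  boundary S*=89.5700
step 1: (k=1,j=0): S=78.8988, (K−S)⁺=47.6812, hold=46.5366 ⇒ V=47.6812 exercise | (k=1,j=1): S=101.6846, (K−S)⁺=24.8954, hold=27.4216 ⇒ V=27.4216 continue  boundary S*=78.8988
step 0: (k=0,j=0): S=89.5700, (K−S)⁺=37.0100, hold=37.1275 ⇒ V=37.1275 continue  boundary S*=-

price = 37.1275
boundary = - 78.8988 89.5700 78.8988 89.5700 78.8988 89.5700 101.6846
tree:
37.1275
47.6812 27.4216
57.0811 37.0100 18.4891
65.3611 47.6812 26.6543 10.7945
72.6547 57.0811 37.0100 16.9536 4.9334
79.0792 65.3611 47.6812 25.6617 8.6973 1.3215
84.7384 72.6547 57.0811 37.0100 14.9668 2.6897 0.0000
89.7234 79.0792 65.3611 47.6812 24.8954 5.4744 0.0000 0.0000
94.1144 84.7384 72.6547 57.0811 37.0100 11.1424 0.0000 0.0000 0.0000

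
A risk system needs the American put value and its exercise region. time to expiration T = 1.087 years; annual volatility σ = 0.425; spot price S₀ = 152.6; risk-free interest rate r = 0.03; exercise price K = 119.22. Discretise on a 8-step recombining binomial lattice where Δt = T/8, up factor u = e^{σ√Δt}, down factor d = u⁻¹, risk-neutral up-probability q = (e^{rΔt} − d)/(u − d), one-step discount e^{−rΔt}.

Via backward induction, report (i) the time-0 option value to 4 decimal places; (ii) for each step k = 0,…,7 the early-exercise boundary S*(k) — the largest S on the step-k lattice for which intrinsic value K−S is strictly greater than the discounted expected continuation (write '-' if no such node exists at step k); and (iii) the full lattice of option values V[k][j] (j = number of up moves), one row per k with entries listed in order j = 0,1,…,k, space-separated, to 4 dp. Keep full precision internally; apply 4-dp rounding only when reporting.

price = 9.7258
boundary = - - - - - 69.7222 81.5470 95.3772
tree:
9.7258
14.3092 4.7214
20.5365 7.5192 1.6561
28.6112 11.7493 2.8880 0.3028
38.4564 17.9280 4.9913 0.5779 0.0000
49.4978 26.5303 8.5326 1.1029 0.0000 0.0000
59.6079 37.6730 14.3887 2.1049 0.0000 0.0000 0.0000
68.2520 49.4978 23.8428 4.0172 0.0000 0.0000 0.0000 0.0000
75.6426 59.6079 37.6730 7.6670 0.0000 0.0000 0.0000 0.0000 0.0000

params: Δt=0.13587 u=1.16960 d=0.85499 q=0.47390 e^(-rΔt)=0.99593
t_8 payoffs: 75.6426 59.6079 37.6730 7.6670 0.0000 0.0000 0.0000 0.0000 0.0000
t_7: node(7,0) S=50.9680 payoff=68.2520 vs cont=67.7670 → 68.2520 [stop]  node(7,1) S=69.7222 payoff=49.4978 vs cont=49.0128 → 49.4978 [stop]  node(7,2) S=95.3772 payoff=23.8428 vs cont=23.3578 → 23.8428 [stop]  node(7,3) S=130.4722 payoff=0.0000 vs cont=4.0172 → 4.0172 [wait]  node(7,4) S=178.4807 payoff=0.0000 vs cont=0.0000 → 0.0000 [wait]  node(7,5) S=244.1544 payoff=0.0000 vs cont=0.0000 → 0.0000 [wait]  node(7,6) S=333.9934 payoff=0.0000 vs cont=0.0000 → 0.0000 [wait]  node(7,7) S=456.8895 payoff=0.0000 vs cont=0.0000 → 0.0000 [wait]  ⇒ S*(7)=95.3772
t_6: node(6,0) S=59.6121 payoff=59.6079 vs cont=59.1229 → 59.6079 [stop]  node(6,1) S=81.5470 payoff=37.6730 vs cont=37.1880 → 37.6730 [stop]  node(6,2) S=111.5530 payoff=7.6670 vs cont=14.3887 → 14.3887 [wait]  node(6,3) S=152.6000 payoff=0.0000 vs cont=2.1049 → 2.1049 [wait]  node(6,4) S=208.7507 payoff=0.0000 vs cont=0.0000 → 0.0000 [wait]  node(6,5) S=285.5625 payoff=0.0000 vs cont=0.0000 → 0.0000 [wait]  node(6,6) S=390.6380 payoff=0.0000 vs cont=0.0000 → 0.0000 [wait]  ⇒ S*(6)=81.5470
t_5: node(5,0) S=69.7222 payoff=49.4978 vs cont=49.0128 → 49.4978 [stop]  node(5,1) S=95.3772 payoff=23.8428 vs cont=26.5303 → 26.5303 [wait]  node(5,2) S=130.4722 payoff=0.0000 vs cont=8.5326 → 8.5326 [wait]  node(5,3) S=178.4807 payoff=0.0000 vs cont=1.1029 → 1.1029 [wait]  node(5,4) S=244.1544 payoff=0.0000 vs cont=0.0000 → 0.0000 [wait]  node(5,5) S=333.9934 payoff=0.0000 vs cont=0.0000 → 0.0000 [wait]  ⇒ S*(5)=69.7222
t_4: node(4,0) S=81.5470 payoff=37.6730 vs cont=38.4564 → 38.4564 [wait]  node(4,1) S=111.5530 payoff=7.6670 vs cont=17.9280 → 17.9280 [wait]  node(4,2) S=152.6000 payoff=0.0000 vs cont=4.9913 → 4.9913 [wait]  node(4,3) S=208.7507 payoff=0.0000 vs cont=0.5779 → 0.5779 [wait]  node(4,4) S=285.5625 payoff=0.0000 vs cont=0.0000 → 0.0000 [wait]  ⇒ S*(4)=-
t_3: node(3,0) S=95.3772 payoff=23.8428 vs cont=28.6112 → 28.6112 [wait]  node(3,1) S=130.4722 payoff=0.0000 vs cont=11.7493 → 11.7493 [wait]  node(3,2) S=178.4807 payoff=0.0000 vs cont=2.8880 → 2.8880 [wait]  node(3,3) S=244.1544 payoff=0.0000 vs cont=0.3028 → 0.3028 [wait]  ⇒ S*(3)=-
t_2: node(2,0) S=111.5530 payoff=7.6670 vs cont=20.5365 → 20.5365 [wait]  node(2,1) S=152.6000 payoff=0.0000 vs cont=7.5192 → 7.5192 [wait]  node(2,2) S=208.7507 payoff=0.0000 vs cont=1.6561 → 1.6561 [wait]  ⇒ S*(2)=-
t_1: node(1,0) S=130.4722 payoff=0.0000 vs cont=14.3092 → 14.3092 [wait]  node(1,1) S=178.4807 payoff=0.0000 vs cont=4.7214 → 4.7214 [wait]  ⇒ S*(1)=-
t_0: node(0,0) S=152.6000 payoff=0.0000 vs cont=9.7258 → 9.7258 [wait]  ⇒ S*(0)=-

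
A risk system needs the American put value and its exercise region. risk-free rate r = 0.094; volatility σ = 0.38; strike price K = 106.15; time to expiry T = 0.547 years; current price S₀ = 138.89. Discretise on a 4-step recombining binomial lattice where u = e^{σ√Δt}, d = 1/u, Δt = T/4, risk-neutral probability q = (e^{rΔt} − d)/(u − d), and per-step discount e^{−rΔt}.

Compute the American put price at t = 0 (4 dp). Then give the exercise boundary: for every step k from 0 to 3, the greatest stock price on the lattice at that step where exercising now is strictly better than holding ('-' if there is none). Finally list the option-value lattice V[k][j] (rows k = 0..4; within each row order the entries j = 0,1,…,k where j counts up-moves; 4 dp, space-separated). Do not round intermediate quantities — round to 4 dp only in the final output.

Δt=0.13675  u=1.15088  d=0.86890  q=0.51081  discount=0.98723
step 4 (expiry): payoffs max(K−S,0) = 26.9806 1.2889 0.0000 0.0000 0.0000
step 3: (k=3,j=0): S=91.1142, (K−S)⁺=15.0358, hold=13.6801 ⇒ V=15.0358 exercise | (k=3,j=1): S=120.6820, (K−S)⁺=0.0000, hold=0.6225 ⇒ V=0.6225 continue | (k=3,j=2): S=159.8451, (K−S)⁺=0.0000, hold=0.0000 ⇒ V=0.0000 continue | (k=3,j=3): S=211.7171, (K−S)⁺=0.0000, hold=0.0000 ⇒ V=0.0000 continue  boundary S*=91.1142
step 2: (k=2,j=0): S=104.8611, (K−S)⁺=1.2889, hold=7.5754 ⇒ V=7.5754 continue | (k=2,j=1): S=138.8900, (K−S)⁺=0.0000, hold=0.3006 ⇒ V=0.3006 continue | (k=2,j=2): S=183.9618, (K−S)⁺=0.0000, hold=0.0000 ⇒ V=0.0000 continue  boundary S*=-
step 1: (k=1,j=0): S=120.6820, (K−S)⁺=0.0000, hold=3.8101 ⇒ V=3.8101 continue | (k=1,j=1): S=159.8451, (K−S)⁺=0.0000, hold=0.1452 ⇒ V=0.1452 continue  boundary S*=-
step 0: (k=0,j=0): S=138.8900, (K−S)⁺=0.0000, hold=1.9133 ⇒ V=1.9133 continue  boundary S*=-

price = 1.9133
boundary = - - - 91.1142
tree:
1.9133
3.8101 0.1452
7.5754 0.3006 0.0000
15.0358 0.6225 0.0000 0.0000
26.9806 1.2889 0.0000 0.0000 0.0000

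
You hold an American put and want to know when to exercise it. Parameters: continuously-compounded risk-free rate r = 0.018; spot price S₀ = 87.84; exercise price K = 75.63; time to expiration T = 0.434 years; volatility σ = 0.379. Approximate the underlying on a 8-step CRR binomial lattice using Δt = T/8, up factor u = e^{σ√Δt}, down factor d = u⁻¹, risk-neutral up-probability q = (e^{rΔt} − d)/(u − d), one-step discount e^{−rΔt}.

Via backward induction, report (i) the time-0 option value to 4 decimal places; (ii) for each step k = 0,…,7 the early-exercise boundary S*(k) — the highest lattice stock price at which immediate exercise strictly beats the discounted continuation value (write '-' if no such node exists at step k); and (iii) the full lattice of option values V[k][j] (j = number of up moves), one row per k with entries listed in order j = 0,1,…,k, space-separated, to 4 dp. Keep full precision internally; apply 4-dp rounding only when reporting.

Δt=0.05425, u=1.09229, d=0.91551, q=0.48347, disc=e^(-rΔt)=0.99902
k=8 terminal: V=max(K-S,0) → 32.2797 23.9089 13.9219 2.0063 0.0000 0.0000 0.0000 0.0000 0.0000
k=7: j=0 S=47.3511 intr=28.2789 cont=28.2051 V=28.2789[EX]; j=1 S=56.4943 intr=19.1357 cont=19.0618 V=19.1357[EX]; j=2 S=67.4031 intr=8.2269 cont=8.1531 V=8.2269[EX]; j=3 S=80.4183 intr=0.0000 cont=1.0353 V=1.0353[hold]; j=4 S=95.9466 intr=0.0000 cont=0.0000 V=0.0000[hold]; j=5 S=114.4734 intr=0.0000 cont=0.0000 V=0.0000[hold]; j=6 S=136.5777 intr=0.0000 cont=0.0000 V=0.0000[hold]; j=7 S=162.9501 intr=0.0000 cont=0.0000 V=0.0000[hold]  S*(7)=67.4031
k=6: j=0 S=51.7211 intr=23.9089 cont=23.8351 V=23.9089[EX]; j=1 S=61.7081 intr=13.9219 cont=13.8480 V=13.9219[EX]; j=2 S=73.6237 intr=2.0063 cont=4.7453 V=4.7453[hold]; j=3 S=87.8400 intr=0.0000 cont=0.5342 V=0.5342[hold]; j=4 S=104.8014 intr=0.0000 cont=0.0000 V=0.0000[hold]; j=5 S=125.0380 intr=0.0000 cont=0.0000 V=0.0000[hold]; j=6 S=149.1822 intr=0.0000 cont=0.0000 V=0.0000[hold]  S*(6)=61.7081
k=5: j=0 S=56.4943 intr=19.1357 cont=19.0618 V=19.1357[EX]; j=1 S=67.4031 intr=8.2269 cont=9.4760 V=9.4760[hold]; j=2 S=80.4183 intr=0.0000 cont=2.7067 V=2.7067[hold]; j=3 S=95.9466 intr=0.0000 cont=0.2757 V=0.2757[hold]; j=4 S=114.4734 intr=0.0000 cont=0.0000 V=0.0000[hold]; j=5 S=136.5777 intr=0.0000 cont=0.0000 V=0.0000[hold]  S*(5)=56.4943
k=4: j=0 S=61.7081 intr=13.9219 cont=14.4514 V=14.4514[hold]; j=1 S=73.6237 intr=2.0063 cont=6.1972 V=6.1972[hold]; j=2 S=87.8400 intr=0.0000 cont=1.5299 V=1.5299[hold]; j=3 S=104.8014 intr=0.0000 cont=0.1423 V=0.1423[hold]; j=4 S=125.0380 intr=0.0000 cont=0.0000 V=0.0000[hold]  S*(4)=-
k=3: j=0 S=67.4031 intr=8.2269 cont=10.4505 V=10.4505[hold]; j=1 S=80.4183 intr=0.0000 cont=3.9368 V=3.9368[hold]; j=2 S=95.9466 intr=0.0000 cont=0.8582 V=0.8582[hold]; j=3 S=114.4734 intr=0.0000 cont=0.0734 V=0.0734[hold]  S*(3)=-
k=2: j=0 S=73.6237 intr=2.0063 cont=7.2942 V=7.2942[hold]; j=1 S=87.8400 intr=0.0000 cont=2.4460 V=2.4460[hold]; j=2 S=104.8014 intr=0.0000 cont=0.4783 V=0.4783[hold]  S*(2)=-
k=1: j=0 S=80.4183 intr=0.0000 cont=4.9454 V=4.9454[hold]; j=1 S=95.9466 intr=0.0000 cont=1.4932 V=1.4932[hold]  S*(1)=-
k=0: j=0 S=87.8400 intr=0.0000 cont=3.2732 V=3.2732[hold]  S*(0)=-

price = 3.2732
boundary = - - - - - 56.4943 61.7081 67.4031
tree:
3.2732
4.9454 1.4932
7.2942 2.4460 0.4783
10.4505 3.9368 0.8582 0.0734
14.4514 6.1972 1.5299 0.1423 0.0000
19.1357 9.4760 2.7067 0.2757 0.0000 0.0000
23.9089 13.9219 4.7453 0.5342 0.0000 0.0000 0.0000
28.2789 19.1357 8.2269 1.0353 0.0000 0.0000 0.0000 0.0000
32.2797 23.9089 13.9219 2.0063 0.0000 0.0000 0.0000 0.0000 0.0000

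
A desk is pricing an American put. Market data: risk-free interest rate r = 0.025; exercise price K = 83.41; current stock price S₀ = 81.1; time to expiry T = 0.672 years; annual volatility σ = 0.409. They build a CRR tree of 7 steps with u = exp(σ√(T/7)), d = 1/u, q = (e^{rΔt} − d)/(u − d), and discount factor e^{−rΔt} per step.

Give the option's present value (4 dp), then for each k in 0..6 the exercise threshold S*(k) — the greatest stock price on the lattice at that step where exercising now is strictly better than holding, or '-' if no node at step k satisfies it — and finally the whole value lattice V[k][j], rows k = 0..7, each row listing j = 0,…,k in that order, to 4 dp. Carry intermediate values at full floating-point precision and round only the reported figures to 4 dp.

params: Δt=0.09600 u=1.13510 d=0.88098 q=0.47782 e^(-rΔt)=0.99760
t_7 payoffs: 50.0080 40.3729 27.9584 11.9628 0.0000 0.0000 0.0000 0.0000
t_6: node(6,0) S=37.9147 payoff=45.4953 vs cont=45.2954 → 45.4953 [stop]  node(6,1) S=48.8516 payoff=34.5584 vs cont=34.3585 → 34.5584 [stop]  node(6,2) S=62.9433 payoff=20.4667 vs cont=20.2667 → 20.4667 [stop]  node(6,3) S=81.1000 payoff=2.3100 vs cont=6.2318 → 6.2318 [wait]  node(6,4) S=104.4941 payoff=0.0000 vs cont=0.0000 → 0.0000 [wait]  node(6,5) S=134.6366 payoff=0.0000 vs cont=0.0000 → 0.0000 [wait]  node(6,6) S=173.4739 payoff=0.0000 vs cont=0.0000 → 0.0000 [wait]  ⇒ S*(6)=62.9433
t_5: node(5,0) S=43.0371 payoff=40.3729 vs cont=40.1729 → 40.3729 [stop]  node(5,1) S=55.4516 payoff=27.9584 vs cont=27.7584 → 27.9584 [stop]  node(5,2) S=71.4472 payoff=11.9628 vs cont=13.6322 → 13.6322 [wait]  node(5,3) S=92.0569 payoff=0.0000 vs cont=3.2463 → 3.2463 [wait]  node(5,4) S=118.6117 payoff=0.0000 vs cont=0.0000 → 0.0000 [wait]  node(5,5) S=152.8265 payoff=0.0000 vs cont=0.0000 → 0.0000 [wait]  ⇒ S*(5)=55.4516
t_4: node(4,0) S=48.8516 payoff=34.5584 vs cont=34.3585 → 34.5584 [stop]  node(4,1) S=62.9433 payoff=20.4667 vs cont=21.0625 → 21.0625 [wait]  node(4,2) S=81.1000 payoff=2.3100 vs cont=8.6489 → 8.6489 [wait]  node(4,3) S=104.4941 payoff=0.0000 vs cont=1.6911 → 1.6911 [wait]  node(4,4) S=134.6366 payoff=0.0000 vs cont=0.0000 → 0.0000 [wait]  ⇒ S*(4)=48.8516
t_3: node(3,0) S=55.4516 payoff=27.9584 vs cont=28.0425 → 28.0425 [wait]  node(3,1) S=71.4472 payoff=11.9628 vs cont=15.0948 → 15.0948 [wait]  node(3,2) S=92.0569 payoff=0.0000 vs cont=5.3116 → 5.3116 [wait]  node(3,3) S=118.6117 payoff=0.0000 vs cont=0.8810 → 0.8810 [wait]  ⇒ S*(3)=-
t_2: node(2,0) S=62.9433 payoff=20.4667 vs cont=21.8035 → 21.8035 [wait]  node(2,1) S=81.1000 payoff=2.3100 vs cont=10.3952 → 10.3952 [wait]  node(2,2) S=104.4941 payoff=0.0000 vs cont=3.1869 → 3.1869 [wait]  ⇒ S*(2)=-
t_1: node(1,0) S=71.4472 payoff=11.9628 vs cont=16.3132 → 16.3132 [wait]  node(1,1) S=92.0569 payoff=0.0000 vs cont=6.9343 → 6.9343 [wait]  ⇒ S*(1)=-
t_0: node(0,0) S=81.1000 payoff=2.3100 vs cont=11.8035 → 11.8035 [wait]  ⇒ S*(0)=-

price = 11.8035
boundary = - - - - 48.8516 55.4516 62.9433
tree:
11.8035
16.3132 6.9343
21.8035 10.3952 3.1869
28.0425 15.0948 5.3116 0.8810
34.5584 21.0625 8.6489 1.6911 0.0000
40.3729 27.9584 13.6322 3.2463 0.0000 0.0000
45.4953 34.5584 20.4667 6.2318 0.0000 0.0000 0.0000
50.0080 40.3729 27.9584 11.9628 0.0000 0.0000 0.0000 0.0000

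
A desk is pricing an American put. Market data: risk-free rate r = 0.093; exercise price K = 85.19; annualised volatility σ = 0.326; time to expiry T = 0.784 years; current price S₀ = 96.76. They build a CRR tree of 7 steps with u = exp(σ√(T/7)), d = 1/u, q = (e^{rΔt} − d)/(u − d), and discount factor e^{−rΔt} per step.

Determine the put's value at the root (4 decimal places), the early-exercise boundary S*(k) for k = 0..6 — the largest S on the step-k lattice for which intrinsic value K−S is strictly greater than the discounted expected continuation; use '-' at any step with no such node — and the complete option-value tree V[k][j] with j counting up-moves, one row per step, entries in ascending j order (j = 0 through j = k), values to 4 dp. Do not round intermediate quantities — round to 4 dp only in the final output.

price = 3.7533
boundary = - - - - 62.5416 69.7510 77.7915
tree:
3.7533
6.2239 1.5542
10.0035 2.8692 0.3747
15.4497 5.1903 0.7899 0.0000
22.6484 9.1325 1.6650 0.0000 0.0000
29.1127 15.4390 3.5098 0.0000 0.0000 0.0000
34.9088 22.6484 7.3985 0.0000 0.0000 0.0000 0.0000
40.1059 29.1127 15.4390 0.0000 0.0000 0.0000 0.0000 0.0000

Δt=0.11200  u=1.11527  d=0.89664  q=0.52064  discount=0.98964
step 7 (expiry): payoffs max(K−S,0) = 40.1059 29.1127 15.4390 0.0000 0.0000 0.0000 0.0000 0.0000
step 6: (k=6,j=0): S=50.2812, (K−S)⁺=34.9088, hold=34.0261 ⇒ V=34.9088 exercise | (k=6,j=1): S=62.5416, (K−S)⁺=22.6484, hold=21.7657 ⇒ V=22.6484 exercise | (k=6,j=2): S=77.7915, (K−S)⁺=7.3985, hold=7.3241 ⇒ V=7.3985 exercise | (k=6,j=3): S=96.7600, (K−S)⁺=0.0000, hold=0.0000 ⇒ V=0.0000 continue | (k=6,j=4): S=120.3537, (K−S)⁺=0.0000, hold=0.0000 ⇒ V=0.0000 continue | (k=6,j=5): S=149.7003, (K−S)⁺=0.0000, hold=0.0000 ⇒ V=0.0000 continue | (k=6,j=6): S=186.2028, (K−S)⁺=0.0000, hold=0.0000 ⇒ V=0.0000 continue  boundary S*=77.7915
step 5: (k=5,j=0): S=56.0773, (K−S)⁺=29.1127, hold=28.2300 ⇒ V=29.1127 exercise | (k=5,j=1): S=69.7510, (K−S)⁺=15.4390, hold=14.5562 ⇒ V=15.4390 exercise | (k=5,j=2): S=86.7589, (K−S)⁺=0.0000, hold=3.5098 ⇒ V=3.5098 continue | (k=5,j=3): S=107.9140, (K−S)⁺=0.0000, hold=0.0000 ⇒ V=0.0000 continue | (k=5,j=4): S=134.2274, (K−S)⁺=0.0000, hold=0.0000 ⇒ V=0.0000 continue | (k=5,j=5): S=166.9570, (K−S)⁺=0.0000, hold=0.0000 ⇒ V=0.0000 continue  boundary S*=69.7510
step 4: (k=4,j=0): S=62.5416, (K−S)⁺=22.6484, hold=21.7657 ⇒ V=22.6484 exercise | (k=4,j=1): S=77.7915, (K−S)⁺=7.3985, hold=9.1325 ⇒ V=9.1325 continue | (k=4,j=2): S=96.7600, (K−S)⁺=0.0000, hold=1.6650 ⇒ V=1.6650 continue | (k=4,j=3): S=120.3537, (K−S)⁺=0.0000, hold=0.0000 ⇒ V=0.0000 continue | (k=4,j=4): S=149.7003, (K−S)⁺=0.0000, hold=0.0000 ⇒ V=0.0000 continue  boundary S*=62.5416
step 3: (k=3,j=0): S=69.7510, (K−S)⁺=15.4390, hold=15.4497 ⇒ V=15.4497 continue | (k=3,j=1): S=86.7589, (K−S)⁺=0.0000, hold=5.1903 ⇒ V=5.1903 continue | (k=3,j=2): S=107.9140, (K−S)⁺=0.0000, hold=0.7899 ⇒ V=0.7899 continue | (k=3,j=3): S=134.2274, (K−S)⁺=0.0000, hold=0.0000 ⇒ V=0.0000 continue  boundary S*=-
step 2: (k=2,j=0): S=77.7915, (K−S)⁺=7.3985, hold=10.0035 ⇒ V=10.0035 continue | (k=2,j=1): S=96.7600, (K−S)⁺=0.0000, hold=2.8692 ⇒ V=2.8692 continue | (k=2,j=2): S=120.3537, (K−S)⁺=0.0000, hold=0.3747 ⇒ V=0.3747 continue  boundary S*=-
step 1: (k=1,j=0): S=86.7589, (K−S)⁺=0.0000, hold=6.2239 ⇒ V=6.2239 continue | (k=1,j=1): S=107.9140, (K−S)⁺=0.0000, hold=1.5542 ⇒ V=1.5542 continue  boundary S*=-
step 0: (k=0,j=0): S=96.7600, (K−S)⁺=0.0000, hold=3.7533 ⇒ V=3.7533 continue  boundary S*=-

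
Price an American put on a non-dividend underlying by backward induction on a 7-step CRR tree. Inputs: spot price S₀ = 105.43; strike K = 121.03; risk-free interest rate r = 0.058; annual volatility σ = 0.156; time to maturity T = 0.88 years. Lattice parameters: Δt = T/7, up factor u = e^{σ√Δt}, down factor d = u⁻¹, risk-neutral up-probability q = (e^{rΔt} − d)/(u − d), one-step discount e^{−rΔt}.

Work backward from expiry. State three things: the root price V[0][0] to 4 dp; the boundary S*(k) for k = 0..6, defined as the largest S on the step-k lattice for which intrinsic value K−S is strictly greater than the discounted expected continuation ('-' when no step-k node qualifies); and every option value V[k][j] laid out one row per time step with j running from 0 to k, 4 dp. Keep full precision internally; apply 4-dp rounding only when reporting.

params: Δt=0.12571 u=1.05687 d=0.94619 q=0.55229 e^(-rΔt)=0.99274
t_7 payoffs: 49.4464 41.0730 31.7201 21.2732 9.6042 0.0000 0.0000 0.0000
t_6: node(6,0) S=75.6545 payoff=45.3755 vs cont=44.4962 → 45.3755 [stop]  node(6,1) S=84.5041 payoff=36.5259 vs cont=35.6466 → 36.5259 [stop]  node(6,2) S=94.3889 payoff=26.6411 vs cont=25.7618 → 26.6411 [stop]  node(6,3) S=105.4300 payoff=15.6000 vs cont=14.7207 → 15.6000 [stop]  node(6,4) S=117.7626 payoff=3.2674 vs cont=4.2686 → 4.2686 [wait]  node(6,5) S=131.5378 payoff=0.0000 vs cont=0.0000 → 0.0000 [wait]  node(6,6) S=146.9243 payoff=0.0000 vs cont=0.0000 → 0.0000 [wait]  ⇒ S*(6)=105.4300
t_5: node(5,0) S=79.9570 payoff=41.0730 vs cont=40.1937 → 41.0730 [stop]  node(5,1) S=89.3099 payoff=31.7201 vs cont=30.8408 → 31.7201 [stop]  node(5,2) S=99.7568 payoff=21.2732 vs cont=20.3939 → 21.2732 [stop]  node(5,3) S=111.4258 payoff=9.6042 vs cont=9.2739 → 9.6042 [stop]  node(5,4) S=124.4597 payoff=0.0000 vs cont=1.8972 → 1.8972 [wait]  node(5,5) S=139.0183 payoff=0.0000 vs cont=0.0000 → 0.0000 [wait]  ⇒ S*(5)=111.4258
t_4: node(4,0) S=84.5041 payoff=36.5259 vs cont=35.6466 → 36.5259 [stop]  node(4,1) S=94.3889 payoff=26.6411 vs cont=25.7618 → 26.6411 [stop]  node(4,2) S=105.4300 payoff=15.6000 vs cont=14.7207 → 15.6000 [stop]  node(4,3) S=117.7626 payoff=3.2674 vs cont=5.3088 → 5.3088 [wait]  node(4,4) S=131.5378 payoff=0.0000 vs cont=0.8432 → 0.8432 [wait]  ⇒ S*(4)=105.4300
t_3: node(3,0) S=89.3099 payoff=31.7201 vs cont=30.8408 → 31.7201 [stop]  node(3,1) S=99.7568 payoff=21.2732 vs cont=20.3939 → 21.2732 [stop]  node(3,2) S=111.4258 payoff=9.6042 vs cont=9.8442 → 9.8442 [wait]  node(3,3) S=124.4597 payoff=0.0000 vs cont=2.8218 → 2.8218 [wait]  ⇒ S*(3)=99.7568
t_2: node(2,0) S=94.3889 payoff=26.6411 vs cont=25.7618 → 26.6411 [stop]  node(2,1) S=105.4300 payoff=15.6000 vs cont=14.8523 → 15.6000 [stop]  node(2,2) S=117.7626 payoff=3.2674 vs cont=5.9224 → 5.9224 [wait]  ⇒ S*(2)=105.4300
t_1: node(1,0) S=99.7568 payoff=21.2732 vs cont=20.3939 → 21.2732 [stop]  node(1,1) S=111.4258 payoff=9.6042 vs cont=10.1806 → 10.1806 [wait]  ⇒ S*(1)=99.7568
t_0: node(0,0) S=105.4300 payoff=15.6000 vs cont=15.0368 → 15.6000 [stop]  ⇒ S*(0)=105.4300

price = 15.6000
boundary = 105.4300 99.7568 105.4300 99.7568 105.4300 111.4258 105.4300
tree:
15.6000
21.2732 10.1806
26.6411 15.6000 5.9224
31.7201 21.2732 9.8442 2.8218
36.5259 26.6411 15.6000 5.3088 0.8432
41.0730 31.7201 21.2732 9.6042 1.8972 0.0000
45.3755 36.5259 26.6411 15.6000 4.2686 0.0000 0.0000
49.4464 41.0730 31.7201 21.2732 9.6042 0.0000 0.0000 0.0000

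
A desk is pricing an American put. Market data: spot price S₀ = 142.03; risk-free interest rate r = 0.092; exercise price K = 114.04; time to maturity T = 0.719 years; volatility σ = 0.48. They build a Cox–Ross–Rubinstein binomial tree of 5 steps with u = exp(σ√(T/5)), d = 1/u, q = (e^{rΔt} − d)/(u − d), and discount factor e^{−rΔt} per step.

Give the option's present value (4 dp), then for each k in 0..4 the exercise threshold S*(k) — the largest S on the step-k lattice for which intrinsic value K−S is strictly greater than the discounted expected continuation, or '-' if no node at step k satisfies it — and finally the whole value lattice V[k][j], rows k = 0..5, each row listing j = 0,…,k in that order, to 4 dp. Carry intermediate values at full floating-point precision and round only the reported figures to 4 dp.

price = 6.9672
boundary = - - - 82.2675 68.5769
tree:
6.9672
11.9191 2.0227
19.8441 4.0268 0.0000
31.7725 8.0167 0.0000 0.0000
45.4631 15.9596 0.0000 0.0000 0.0000
56.8754 31.7725 0.0000 0.0000 0.0000 0.0000

Δt=0.14380, u=1.19964, d=0.83358, q=0.49100, disc=e^(-rΔt)=0.98686
k=5 terminal: V=max(K-S,0) → 56.8754 31.7725 0.0000 0.0000 0.0000 0.0000
k=4: j=0 S=68.5769 intr=45.4631 cont=43.9643 V=45.4631[EX]; j=1 S=98.6913 intr=15.3487 cont=15.9596 V=15.9596[hold]; j=2 S=142.0300 intr=0.0000 cont=0.0000 V=0.0000[hold]; j=3 S=204.4002 intr=0.0000 cont=0.0000 V=0.0000[hold]; j=4 S=294.1591 intr=0.0000 cont=0.0000 V=0.0000[hold]  S*(4)=68.5769
k=3: j=0 S=82.2675 intr=31.7725 cont=30.5697 V=31.7725[EX]; j=1 S=118.3940 intr=0.0000 cont=8.0167 V=8.0167[hold]; j=2 S=170.3847 intr=0.0000 cont=0.0000 V=0.0000[hold]; j=3 S=245.2064 intr=0.0000 cont=0.0000 V=0.0000[hold]  S*(3)=82.2675
k=2: j=0 S=98.6913 intr=15.3487 cont=19.8441 V=19.8441[hold]; j=1 S=142.0300 intr=0.0000 cont=4.0268 V=4.0268[hold]; j=2 S=204.4002 intr=0.0000 cont=0.0000 V=0.0000[hold]  S*(2)=-
k=1: j=0 S=118.3940 intr=0.0000 cont=11.9191 V=11.9191[hold]; j=1 S=170.3847 intr=0.0000 cont=2.0227 V=2.0227[hold]  S*(1)=-
k=0: j=0 S=142.0300 intr=0.0000 cont=6.9672 V=6.9672[hold]  S*(0)=-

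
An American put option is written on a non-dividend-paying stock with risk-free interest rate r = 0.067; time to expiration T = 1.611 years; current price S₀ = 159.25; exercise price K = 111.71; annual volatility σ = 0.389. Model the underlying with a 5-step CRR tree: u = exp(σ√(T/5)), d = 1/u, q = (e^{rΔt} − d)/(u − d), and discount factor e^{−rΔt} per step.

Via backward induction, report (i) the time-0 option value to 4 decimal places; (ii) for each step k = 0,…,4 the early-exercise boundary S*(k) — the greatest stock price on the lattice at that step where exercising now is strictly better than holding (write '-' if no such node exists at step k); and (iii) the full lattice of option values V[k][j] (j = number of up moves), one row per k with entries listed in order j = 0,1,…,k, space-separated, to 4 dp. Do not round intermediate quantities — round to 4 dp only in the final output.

price = 6.1986
boundary = - - - - 65.8414
tree:
6.1986
10.7810 1.7794
18.2639 3.5936 0.0000
29.7986 7.2575 0.0000 0.0000
45.8686 14.6569 0.0000 0.0000 0.0000
58.9137 29.6004 0.0000 0.0000 0.0000 0.0000

params: Δt=0.32220 u=1.24708 d=0.80187 q=0.49404 e^(-rΔt)=0.97864
t_5 payoffs: 58.9137 29.6004 0.0000 0.0000 0.0000 0.0000
t_4: node(4,0) S=65.8414 payoff=45.8686 vs cont=43.4830 → 45.8686 [stop]  node(4,1) S=102.3974 payoff=9.3126 vs cont=14.6569 → 14.6569 [wait]  node(4,2) S=159.2500 payoff=0.0000 vs cont=0.0000 → 0.0000 [wait]  node(4,3) S=247.6679 payoff=0.0000 vs cont=0.0000 → 0.0000 [wait]  node(4,4) S=385.1768 payoff=0.0000 vs cont=0.0000 → 0.0000 [wait]  ⇒ S*(4)=65.8414
t_3: node(3,0) S=82.1096 payoff=29.6004 vs cont=29.7986 → 29.7986 [wait]  node(3,1) S=127.6981 payoff=0.0000 vs cont=7.2575 → 7.2575 [wait]  node(3,2) S=198.5979 payoff=0.0000 vs cont=0.0000 → 0.0000 [wait]  node(3,3) S=308.8623 payoff=0.0000 vs cont=0.0000 → 0.0000 [wait]  ⇒ S*(3)=-
t_2: node(2,0) S=102.3974 payoff=9.3126 vs cont=18.2639 → 18.2639 [wait]  node(2,1) S=159.2500 payoff=0.0000 vs cont=3.5936 → 3.5936 [wait]  node(2,2) S=247.6679 payoff=0.0000 vs cont=0.0000 → 0.0000 [wait]  ⇒ S*(2)=-
t_1: node(1,0) S=127.6981 payoff=0.0000 vs cont=10.7810 → 10.7810 [wait]  node(1,1) S=198.5979 payoff=0.0000 vs cont=1.7794 → 1.7794 [wait]  ⇒ S*(1)=-
t_0: node(0,0) S=159.2500 payoff=0.0000 vs cont=6.1986 → 6.1986 [wait]  ⇒ S*(0)=-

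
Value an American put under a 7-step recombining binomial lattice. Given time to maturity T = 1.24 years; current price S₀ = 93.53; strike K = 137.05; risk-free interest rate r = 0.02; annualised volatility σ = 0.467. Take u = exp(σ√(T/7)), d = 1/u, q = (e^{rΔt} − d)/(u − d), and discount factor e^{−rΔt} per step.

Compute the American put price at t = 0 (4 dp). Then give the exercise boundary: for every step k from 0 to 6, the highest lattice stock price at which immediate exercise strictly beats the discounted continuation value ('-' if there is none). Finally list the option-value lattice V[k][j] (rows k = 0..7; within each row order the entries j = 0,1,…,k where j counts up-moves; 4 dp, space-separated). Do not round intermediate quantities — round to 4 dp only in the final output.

Δt=0.17714  u=1.21720  d=0.82156  q=0.45999  discount=0.99646
step 7 (expiry): payoffs max(K−S,0) = 113.4224 102.0440 85.1860 60.2097 23.2053 0.0000 0.0000 0.0000
step 6: (k=6,j=0): S=28.7595, (K−S)⁺=108.2905, hold=107.8058 ⇒ V=108.2905 exercise | (k=6,j=1): S=42.6093, (K−S)⁺=94.4407, hold=93.9560 ⇒ V=94.4407 exercise | (k=6,j=2): S=63.1288, (K−S)⁺=73.9212, hold=73.4365 ⇒ V=73.9212 exercise | (k=6,j=3): S=93.5300, (K−S)⁺=43.5200, hold=43.0353 ⇒ V=43.5200 exercise | (k=6,j=4): S=138.5716, (K−S)⁺=0.0000, hold=12.4868 ⇒ V=12.4868 continue | (k=6,j=5): S=205.3041, (K−S)⁺=0.0000, hold=0.0000 ⇒ V=0.0000 continue | (k=6,j=6): S=304.1733, (K−S)⁺=0.0000, hold=0.0000 ⇒ V=0.0000 continue  boundary S*=93.5300
step 5: (k=5,j=0): S=35.0060, (K−S)⁺=102.0440, hold=101.5593 ⇒ V=102.0440 exercise | (k=5,j=1): S=51.8640, (K−S)⁺=85.1860, hold=84.7013 ⇒ V=85.1860 exercise | (k=5,j=2): S=76.8403, (K−S)⁺=60.2097, hold=59.7250 ⇒ V=60.2097 exercise | (k=5,j=3): S=113.8447, (K−S)⁺=23.2053, hold=29.1416 ⇒ V=29.1416 continue | (k=5,j=4): S=168.6693, (K−S)⁺=0.0000, hold=6.7192 ⇒ V=6.7192 continue | (k=5,j=5): S=249.8961, (K−S)⁺=0.0000, hold=0.0000 ⇒ V=0.0000 continue  boundary S*=76.8403
step 4: (k=4,j=0): S=42.6093, (K−S)⁺=94.4407, hold=93.9560 ⇒ V=94.4407 exercise | (k=4,j=1): S=63.1288, (K−S)⁺=73.9212, hold=73.4365 ⇒ V=73.9212 exercise | (k=4,j=2): S=93.5300, (K−S)⁺=43.5200, hold=45.7563 ⇒ V=45.7563 continue | (k=4,j=3): S=138.5716, (K−S)⁺=0.0000, hold=18.7609 ⇒ V=18.7609 continue | (k=4,j=4): S=205.3041, (K−S)⁺=0.0000, hold=3.6156 ⇒ V=3.6156 continue  boundary S*=63.1288
step 3: (k=3,j=0): S=51.8640, (K−S)⁺=85.1860, hold=84.7013 ⇒ V=85.1860 exercise | (k=3,j=1): S=76.8403, (K−S)⁺=60.2097, hold=60.7500 ⇒ V=60.7500 continue | (k=3,j=2): S=113.8447, (K−S)⁺=23.2053, hold=33.2208 ⇒ V=33.2208 continue | (k=3,j=3): S=168.6693, (K−S)⁺=0.0000, hold=11.7525 ⇒ V=11.7525 continue  boundary S*=51.8640
step 2: (k=2,j=0): S=63.1288, (K−S)⁺=73.9212, hold=73.6842 ⇒ V=73.9212 exercise | (k=2,j=1): S=93.5300, (K−S)⁺=43.5200, hold=47.9168 ⇒ V=47.9168 continue | (k=2,j=2): S=138.5716, (K−S)⁺=0.0000, hold=23.2630 ⇒ V=23.2630 continue  boundary S*=63.1288
step 1: (k=1,j=0): S=76.8403, (K−S)⁺=60.2097, hold=61.7403 ⇒ V=61.7403 continue | (k=1,j=1): S=113.8447, (K−S)⁺=23.2053, hold=36.4469 ⇒ V=36.4469 continue  boundary S*=-
step 0: (k=0,j=0): S=93.5300, (K−S)⁺=43.5200, hold=49.9284 ⇒ V=49.9284 continue  boundary S*=-

price = 49.9284
boundary = - - 63.1288 51.8640 63.1288 76.8403 93.5300
tree:
49.9284
61.7403 36.4469
73.9212 47.9168 23.2630
85.1860 60.7500 33.2208 11.7525
94.4407 73.9212 45.7563 18.7609 3.6156
102.0440 85.1860 60.2097 29.1416 6.7192 0.0000
108.2905 94.4407 73.9212 43.5200 12.4868 0.0000 0.0000
113.4224 102.0440 85.1860 60.2097 23.2053 0.0000 0.0000 0.0000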